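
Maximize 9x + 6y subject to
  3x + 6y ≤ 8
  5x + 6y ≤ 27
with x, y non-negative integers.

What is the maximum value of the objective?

18

The continuous relaxation peaks at (2.67, 0) with value 24.00; rounding to a feasible lattice point costs some objective.
(x,y)=(2,0): 3·2+6·0=6≤8, 5·2+6·0=10≤27, objective 18.
(x,y)=(1,0): 3·1+6·0=3≤8, 5·1+6·0=5≤27, objective 9.
The best lattice point is (2,0), giving 18.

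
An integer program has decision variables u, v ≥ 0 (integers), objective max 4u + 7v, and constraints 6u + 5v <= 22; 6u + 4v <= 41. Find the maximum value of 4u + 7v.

28

Relaxing integrality, the LP optimum is 30.80 at (u,v) = (0, 4.4), which is not an integer point.
(u,v)=(0,4): 6·0+5·4=20≤22, 6·0+4·4=16≤41, objective 28.
(u,v)=(1,3): 6·1+5·3=21≤22, 6·1+4·3=18≤41, objective 25.
(u,v)=(0,3): 6·0+5·3=15≤22, 6·0+4·3=12≤41, objective 21.
Maximum is 28 at (u,v)=(0,4).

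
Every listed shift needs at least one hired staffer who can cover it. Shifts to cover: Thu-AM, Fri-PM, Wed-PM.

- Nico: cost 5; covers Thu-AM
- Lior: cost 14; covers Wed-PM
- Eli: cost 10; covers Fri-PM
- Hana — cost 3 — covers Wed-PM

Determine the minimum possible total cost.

This is an integer covering problem.
Choose Nico, Eli, and Hana: together they cover Thu-AM, Fri-PM, Wed-PM — every shift.
Total cost: 5 + 10 + 3 = 18.
No cover costs less than 18.

18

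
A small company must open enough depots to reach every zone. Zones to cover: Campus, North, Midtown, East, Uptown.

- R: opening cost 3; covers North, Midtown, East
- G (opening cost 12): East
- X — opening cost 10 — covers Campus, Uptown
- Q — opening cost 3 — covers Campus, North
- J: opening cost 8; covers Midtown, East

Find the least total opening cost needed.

The greedy cost-per-new-zone heuristic would pick R, Q, and X for 16, but a cheaper cover exists.
Choose R and X: together they cover Campus, North, Midtown, East, Uptown — every zone.
Total opening cost: 3 + 10 = 13.
No cover costs less than 13.

13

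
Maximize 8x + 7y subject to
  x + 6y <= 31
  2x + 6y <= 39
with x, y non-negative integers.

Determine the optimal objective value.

152

The continuous relaxation peaks at (19.5, 0) with value 156.00; rounding to a feasible lattice point costs some objective.
(x,y)=(19,0): 1·19+6·0=19≤31, 2·19+6·0=38≤39, objective 152.
(x,y)=(18,0): 1·18+6·0=18≤31, 2·18+6·0=36≤39, objective 144.
Maximum is 152 at (x,y)=(19,0).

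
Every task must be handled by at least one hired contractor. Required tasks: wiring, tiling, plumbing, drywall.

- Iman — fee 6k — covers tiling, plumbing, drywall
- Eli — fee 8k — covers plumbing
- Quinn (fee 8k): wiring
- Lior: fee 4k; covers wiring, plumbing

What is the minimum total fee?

This is an integer covering problem.
Choose Iman and Lior: together they cover wiring, tiling, plumbing, drywall — every task.
Total fee: 6 + 4 = 10.
No cover costs less than 10.

10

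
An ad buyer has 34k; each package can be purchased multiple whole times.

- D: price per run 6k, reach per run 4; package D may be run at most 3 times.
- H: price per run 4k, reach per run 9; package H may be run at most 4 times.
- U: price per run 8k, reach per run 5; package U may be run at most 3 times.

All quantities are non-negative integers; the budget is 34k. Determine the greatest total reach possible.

48

Take 3×D and 4×H: price 34 ≤ 34, reach 3·4 + 4·9 = 48.
H has the best ratio (9/4) and is taken to its limit of 4; remaining capacity is filled optimally with the others.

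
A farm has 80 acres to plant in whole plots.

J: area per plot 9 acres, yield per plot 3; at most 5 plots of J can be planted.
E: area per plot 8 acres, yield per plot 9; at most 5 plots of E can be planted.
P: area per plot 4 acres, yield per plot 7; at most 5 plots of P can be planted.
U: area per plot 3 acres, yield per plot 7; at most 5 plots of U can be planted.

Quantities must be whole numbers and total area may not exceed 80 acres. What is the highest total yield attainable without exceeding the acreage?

This is a bounded integer knapsack.
Take 5×E, 5×P, and 5×U: area 75 ≤ 80, yield 5·9 + 5·7 + 5·7 = 115.
U has the best ratio (7/3) and is taken to its limit of 5; remaining capacity is filled optimally with the others.

115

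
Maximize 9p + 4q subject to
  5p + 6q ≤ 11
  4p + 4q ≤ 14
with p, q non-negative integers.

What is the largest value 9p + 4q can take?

Relaxing integrality, the LP optimum is 19.80 at (p,q) = (2.2, 0), which is not an integer point.
(p,q)=(2,0): 5·2+6·0=10≤11, 4·2+4·0=8≤14, objective 18.
(p,q)=(1,1): 5·1+6·1=11≤11, 4·1+4·1=8≤14, objective 13.
Maximum is 18 at (p,q)=(2,0).

18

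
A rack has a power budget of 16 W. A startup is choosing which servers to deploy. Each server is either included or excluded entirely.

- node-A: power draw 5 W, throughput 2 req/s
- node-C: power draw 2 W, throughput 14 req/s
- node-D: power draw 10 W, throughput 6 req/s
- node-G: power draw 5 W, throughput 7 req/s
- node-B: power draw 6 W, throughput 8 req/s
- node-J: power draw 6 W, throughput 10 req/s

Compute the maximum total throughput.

Allowing fractional choices, the relaxed optimum would be about 35.0, but servers are indivisible.
node-C + node-G + node-J: power draw 2 + 5 + 6 = 13 ≤ 16, throughput 14 + 7 + 10 = 31.
node-C + node-G + node-B: power draw 2 + 5 + 6 = 13 ≤ 16, throughput 14 + 7 + 8 = 29.
node-C + node-B + node-J: power draw 2 + 6 + 6 = 14 ≤ 16, throughput 14 + 8 + 10 = 32.
Best is node-C, node-B, and node-J with total throughput 32.

32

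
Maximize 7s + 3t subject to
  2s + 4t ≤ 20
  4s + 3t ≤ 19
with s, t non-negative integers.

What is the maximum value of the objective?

Relaxing integrality, the LP optimum is 33.25 at (s,t) = (4.75, 0), which is not an integer point.
(s,t)=(4,1): 2·4+4·1=12≤20, 4·4+3·1=19≤19, objective 31.
(s,t)=(4,0): 2·4+4·0=8≤20, 4·4+3·0=16≤19, objective 28.
The best lattice point is (4,1), giving 31.

31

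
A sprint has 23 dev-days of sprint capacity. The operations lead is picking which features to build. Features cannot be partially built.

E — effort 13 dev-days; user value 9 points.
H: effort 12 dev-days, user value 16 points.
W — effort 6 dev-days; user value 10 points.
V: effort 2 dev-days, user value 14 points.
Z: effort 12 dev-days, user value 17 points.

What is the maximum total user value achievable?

This is a 0-1 knapsack instance.
Take W, V, and Z: effort 6 + 2 + 12 = 20 ≤ 23, user value 10 + 14 + 17 = 41.
No other feasible combination does better.

41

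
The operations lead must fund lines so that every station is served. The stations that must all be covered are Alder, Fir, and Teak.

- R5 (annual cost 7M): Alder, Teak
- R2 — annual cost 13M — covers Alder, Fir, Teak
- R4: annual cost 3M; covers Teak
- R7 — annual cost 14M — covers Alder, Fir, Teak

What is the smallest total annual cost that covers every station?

The greedy cost-per-new-station heuristic would pick R4 and R2 for 16, but a cheaper cover exists.
R2 alone covers Alder, Fir, Teak — every station.
Total annual cost: 13.
No cover costs less than 13.

13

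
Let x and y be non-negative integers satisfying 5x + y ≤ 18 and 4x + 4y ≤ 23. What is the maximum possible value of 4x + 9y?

45

The continuous relaxation peaks at (0, 5.75) with value 51.75; rounding to a feasible lattice point costs some objective.
(x,y)=(0,5): 5·0+1·5=5≤18, 4·0+4·5=20≤23, objective 45.
(x,y)=(1,4): 5·1+1·4=9≤18, 4·1+4·4=20≤23, objective 40.
(x,y)=(0,4): 5·0+1·4=4≤18, 4·0+4·4=16≤23, objective 36.
The best lattice point is (0,5), giving 45.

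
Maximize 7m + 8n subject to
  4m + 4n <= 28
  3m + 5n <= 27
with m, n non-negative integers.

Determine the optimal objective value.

(m,n)=(4,3): 4·4+4·3=28≤28, 3·4+5·3=27≤27, objective 52.
(m,n)=(5,2): 4·5+4·2=28≤28, 3·5+5·2=25≤27, objective 51.
(m,n)=(3,3): 4·3+4·3=24≤28, 3·3+5·3=24≤27, objective 45.
(m,n)=(4,2): 4·4+4·2=24≤28, 3·4+5·2=22≤27, objective 44.
Maximum is 52 at (m,n)=(4,3).

52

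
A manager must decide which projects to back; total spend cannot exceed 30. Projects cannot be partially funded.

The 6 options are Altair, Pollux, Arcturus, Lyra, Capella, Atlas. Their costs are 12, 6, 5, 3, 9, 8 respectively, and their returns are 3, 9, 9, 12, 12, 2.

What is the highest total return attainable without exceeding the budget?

42

Treat it as a binary knapsack problem.
Allowing fractional choices, the relaxed optimum would be about 43.8, but projects are indivisible.
Pollux + Arcturus + Lyra + Capella: cost 6 + 5 + 3 + 9 = 23 ≤ 30, return 9 + 9 + 12 + 12 = 42.
Altair + Pollux + Lyra + Capella: cost 12 + 6 + 3 + 9 = 30 ≤ 30, return 3 + 9 + 12 + 12 = 36.
Altair + Arcturus + Lyra + Capella: cost 12 + 5 + 3 + 9 = 29 ≤ 30, return 3 + 9 + 12 + 12 = 36.
Best is Pollux, Arcturus, Lyra, and Capella with total return 42.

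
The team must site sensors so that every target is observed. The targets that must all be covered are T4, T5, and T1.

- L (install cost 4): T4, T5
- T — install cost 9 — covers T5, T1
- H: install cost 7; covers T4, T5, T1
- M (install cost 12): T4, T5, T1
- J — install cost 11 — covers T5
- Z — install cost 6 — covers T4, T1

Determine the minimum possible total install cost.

The greedy cost-per-new-target heuristic would pick L and Z for 10, but a cheaper cover exists.
H alone covers T4, T5, T1 — every target.
Total install cost: 7.
No cover costs less than 7.

7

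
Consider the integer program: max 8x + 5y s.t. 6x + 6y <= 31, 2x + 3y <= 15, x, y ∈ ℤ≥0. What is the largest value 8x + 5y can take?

40

The continuous relaxation peaks at (5.17, 0) with value 41.33; rounding to a feasible lattice point costs some objective.
(x,y)=(5,0): 6·5+6·0=30≤31, 2·5+3·0=10≤15, objective 40.
(x,y)=(4,1): 6·4+6·1=30≤31, 2·4+3·1=11≤15, objective 37.
(x,y)=(4,0): 6·4+6·0=24≤31, 2·4+3·0=8≤15, objective 32.
No feasible integer point exceeds 40.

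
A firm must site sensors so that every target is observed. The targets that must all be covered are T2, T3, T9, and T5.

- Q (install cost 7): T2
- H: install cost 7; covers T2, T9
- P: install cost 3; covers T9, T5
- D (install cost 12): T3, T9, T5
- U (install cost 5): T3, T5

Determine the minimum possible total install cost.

The greedy cost-per-new-target heuristic would pick P, U, and Q for 15, but a cheaper cover exists.
Choose H and U: together they cover T2, T3, T9, T5 — every target.
Total install cost: 7 + 5 = 12.
No cover costs less than 12.

12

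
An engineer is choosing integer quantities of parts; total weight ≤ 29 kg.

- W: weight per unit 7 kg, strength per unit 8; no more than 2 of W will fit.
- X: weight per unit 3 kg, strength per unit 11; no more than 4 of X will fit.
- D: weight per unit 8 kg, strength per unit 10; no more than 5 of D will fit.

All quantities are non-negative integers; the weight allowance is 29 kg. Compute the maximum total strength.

64

Take 4×X and 2×D: weight 28 ≤ 29, strength 4·11 + 2·10 = 64.
X has the best ratio (11/3) and is taken to its limit of 4; remaining capacity is filled optimally with the others.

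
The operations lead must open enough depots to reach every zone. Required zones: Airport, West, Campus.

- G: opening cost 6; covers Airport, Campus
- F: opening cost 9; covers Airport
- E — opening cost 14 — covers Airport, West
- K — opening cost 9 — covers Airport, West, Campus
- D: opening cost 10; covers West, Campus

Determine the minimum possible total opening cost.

The greedy cost-per-new-zone heuristic would pick G and K for 15, but a cheaper cover exists.
K alone covers Airport, West, Campus — every zone.
Total opening cost: 9.
No cover costs less than 9.

9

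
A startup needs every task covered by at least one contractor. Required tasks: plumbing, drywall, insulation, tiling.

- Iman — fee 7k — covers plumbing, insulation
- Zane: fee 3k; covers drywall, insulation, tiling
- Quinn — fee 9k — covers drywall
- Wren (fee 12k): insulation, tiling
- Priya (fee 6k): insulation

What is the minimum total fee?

10

Choose Iman and Zane: together they cover plumbing, drywall, insulation, tiling — every task.
Total fee: 7 + 3 = 10.
No cover costs less than 10.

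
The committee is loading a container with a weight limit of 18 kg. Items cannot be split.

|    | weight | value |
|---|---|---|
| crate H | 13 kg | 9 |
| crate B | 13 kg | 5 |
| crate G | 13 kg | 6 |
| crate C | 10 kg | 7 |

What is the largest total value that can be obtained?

9

Take crate H: weight 13 ≤ 18, value 9.
No other feasible combination does better.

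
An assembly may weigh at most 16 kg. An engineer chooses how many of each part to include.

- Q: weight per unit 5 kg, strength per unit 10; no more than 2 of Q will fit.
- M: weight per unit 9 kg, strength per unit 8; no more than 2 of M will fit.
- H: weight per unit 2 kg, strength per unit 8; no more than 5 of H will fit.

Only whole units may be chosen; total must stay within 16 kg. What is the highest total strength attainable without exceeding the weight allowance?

2×Q and 3×H: weight 16 ≤ 16, strength 2·10 + 3·8 = 44.
1×Q and 5×H: weight 15 ≤ 16, strength 1·10 + 5·8 = 50.
Best is 50.

50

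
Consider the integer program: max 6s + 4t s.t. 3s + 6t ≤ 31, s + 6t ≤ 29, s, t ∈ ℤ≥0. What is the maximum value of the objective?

(s,t)=(10,0): 3·10+6·0=30≤31, 1·10+6·0=10≤29, objective 60.
(s,t)=(9,0): 3·9+6·0=27≤31, 1·9+6·0=9≤29, objective 54.
Maximum is 60 at (s,t)=(10,0).

60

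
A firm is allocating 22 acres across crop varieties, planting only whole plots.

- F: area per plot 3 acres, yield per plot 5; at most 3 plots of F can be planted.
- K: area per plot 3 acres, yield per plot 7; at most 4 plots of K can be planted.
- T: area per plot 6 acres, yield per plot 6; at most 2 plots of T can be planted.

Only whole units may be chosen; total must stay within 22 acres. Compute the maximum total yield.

Take 3×F and 4×K: area 21 ≤ 22, yield 3·5 + 4·7 = 43.
K has the best ratio (7/3) and is taken to its limit of 4; remaining capacity is filled optimally with the others.

43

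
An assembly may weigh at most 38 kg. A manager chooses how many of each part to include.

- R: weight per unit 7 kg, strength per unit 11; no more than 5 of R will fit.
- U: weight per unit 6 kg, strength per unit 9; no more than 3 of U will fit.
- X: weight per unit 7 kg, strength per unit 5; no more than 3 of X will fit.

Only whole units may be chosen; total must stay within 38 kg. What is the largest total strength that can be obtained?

55

This is a bounded integer knapsack.
4×R and 1×U: weight 34 ≤ 38, strength 4·11 + 1·9 = 53.
5×R: weight 35 ≤ 38, strength 5·11 = 55.
Best is 55.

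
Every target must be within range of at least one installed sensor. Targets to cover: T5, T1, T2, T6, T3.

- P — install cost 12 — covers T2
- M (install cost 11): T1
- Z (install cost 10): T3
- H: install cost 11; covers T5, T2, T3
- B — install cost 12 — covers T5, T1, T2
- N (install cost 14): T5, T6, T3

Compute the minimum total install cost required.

26

The greedy cost-per-new-target heuristic would pick H, M, and N for 36, but a cheaper cover exists.
Choose B and N: together they cover T5, T1, T2, T6, T3 — every target.
Total install cost: 12 + 14 = 26.
No cover costs less than 26.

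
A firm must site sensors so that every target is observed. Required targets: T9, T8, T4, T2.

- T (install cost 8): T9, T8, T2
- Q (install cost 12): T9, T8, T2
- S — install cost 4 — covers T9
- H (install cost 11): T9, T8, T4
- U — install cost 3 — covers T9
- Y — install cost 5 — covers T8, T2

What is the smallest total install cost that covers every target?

16

The greedy cost-per-new-target heuristic would pick Y, U, and H for 19, but a cheaper cover exists.
Choose H and Y: together they cover T9, T8, T4, T2 — every target.
Total install cost: 11 + 5 = 16.
No cover costs less than 16.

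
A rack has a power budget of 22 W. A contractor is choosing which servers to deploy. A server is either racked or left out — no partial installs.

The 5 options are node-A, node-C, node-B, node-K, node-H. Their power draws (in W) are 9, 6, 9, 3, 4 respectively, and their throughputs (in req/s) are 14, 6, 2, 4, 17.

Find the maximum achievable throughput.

This is a 0-1 knapsack instance.
node-A + node-C + node-H: power draw 9 + 6 + 4 = 19 ≤ 22, throughput 14 + 6 + 17 = 37.
node-A + node-K + node-H: power draw 9 + 3 + 4 = 16 ≤ 22, throughput 14 + 4 + 17 = 35.
node-A + node-C + node-K + node-H: power draw 9 + 6 + 3 + 4 = 22 ≤ 22, throughput 14 + 6 + 4 + 17 = 41.
Best is node-A, node-C, node-K, and node-H with total throughput 41.

41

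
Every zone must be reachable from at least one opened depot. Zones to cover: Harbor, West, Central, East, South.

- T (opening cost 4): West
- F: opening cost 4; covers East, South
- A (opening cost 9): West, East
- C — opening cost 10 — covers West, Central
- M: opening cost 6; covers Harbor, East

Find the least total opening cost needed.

The greedy cost-per-new-zone heuristic would pick F, T, M, and C for 24, but a cheaper cover exists.
Choose F, C, and M: together they cover Harbor, West, Central, East, South — every zone.
Total opening cost: 4 + 10 + 6 = 20.
No cover costs less than 20.

20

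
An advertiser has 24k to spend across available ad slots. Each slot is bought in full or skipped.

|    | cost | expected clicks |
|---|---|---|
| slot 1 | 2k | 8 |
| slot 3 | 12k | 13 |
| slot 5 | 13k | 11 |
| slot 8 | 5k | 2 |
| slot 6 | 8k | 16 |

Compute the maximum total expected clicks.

slot 1 + slot 5 + slot 6: cost 2 + 13 + 8 = 23 ≤ 24, expected clicks 8 + 11 + 16 = 35.
slot 3 + slot 6: cost 12 + 8 = 20 ≤ 24, expected clicks 13 + 16 = 29.
slot 1 + slot 3 + slot 6: cost 2 + 12 + 8 = 22 ≤ 24, expected clicks 8 + 13 + 16 = 37.
Best is slot 1, slot 3, and slot 6 with total expected clicks 37.

37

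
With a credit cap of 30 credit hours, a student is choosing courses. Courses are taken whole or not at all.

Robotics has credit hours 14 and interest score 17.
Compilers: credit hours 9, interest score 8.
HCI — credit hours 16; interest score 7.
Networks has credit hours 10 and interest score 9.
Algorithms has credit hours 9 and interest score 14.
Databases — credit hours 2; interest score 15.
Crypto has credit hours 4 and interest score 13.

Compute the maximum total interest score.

Allowing fractional choices, the relaxed optimum would be about 59.9, but courses are indivisible.
Robotics + Networks + Databases + Crypto: credit hours 14 + 10 + 2 + 4 = 30 ≤ 30, interest score 17 + 9 + 15 + 13 = 54.
Robotics + Algorithms + Databases + Crypto: credit hours 14 + 9 + 2 + 4 = 29 ≤ 30, interest score 17 + 14 + 15 + 13 = 59.
Robotics + Compilers + Databases + Crypto: credit hours 14 + 9 + 2 + 4 = 29 ≤ 30, interest score 17 + 8 + 15 + 13 = 53.
Best is Robotics, Algorithms, Databases, and Crypto with total interest score 59.

59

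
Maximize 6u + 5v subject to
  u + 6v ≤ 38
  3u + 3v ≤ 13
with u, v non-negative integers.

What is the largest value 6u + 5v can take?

24

Relaxing integrality, the LP optimum is 26.00 at (u,v) = (4.33, 0), which is not an integer point.
(u,v)=(4,0): 1·4+6·0=4≤38, 3·4+3·0=12≤13, objective 24.
(u,v)=(3,1): 1·3+6·1=9≤38, 3·3+3·1=12≤13, objective 23.
Maximum is 24 at (u,v)=(4,0).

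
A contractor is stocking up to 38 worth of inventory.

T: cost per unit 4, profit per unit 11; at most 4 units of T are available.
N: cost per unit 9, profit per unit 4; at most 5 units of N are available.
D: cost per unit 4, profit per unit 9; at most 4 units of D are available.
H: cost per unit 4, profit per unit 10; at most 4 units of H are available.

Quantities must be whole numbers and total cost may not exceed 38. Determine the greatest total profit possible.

4×T, 1×D, and 4×H: cost 36 ≤ 38, profit 4·11 + 1·9 + 4·10 = 93.
4×T, 2×D, and 3×H: cost 36 ≤ 38, profit 4·11 + 2·9 + 3·10 = 92.
Best is 93.

93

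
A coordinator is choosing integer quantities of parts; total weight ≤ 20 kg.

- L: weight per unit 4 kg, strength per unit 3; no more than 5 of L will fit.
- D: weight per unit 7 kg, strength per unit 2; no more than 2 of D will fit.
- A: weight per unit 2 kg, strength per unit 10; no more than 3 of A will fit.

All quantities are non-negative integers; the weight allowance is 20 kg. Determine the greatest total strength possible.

39

Take 3×L and 3×A: weight 18 ≤ 20, strength 3·3 + 3·10 = 39.
A has the best ratio (10/2) and is taken to its limit of 3; remaining capacity is filled optimally with the others.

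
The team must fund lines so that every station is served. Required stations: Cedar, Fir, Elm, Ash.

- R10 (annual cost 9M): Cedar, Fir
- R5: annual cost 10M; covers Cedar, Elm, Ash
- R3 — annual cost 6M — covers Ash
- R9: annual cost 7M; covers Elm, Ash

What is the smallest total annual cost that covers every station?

16

The greedy cost-per-new-station heuristic would pick R5 and R10 for 19, but a cheaper cover exists.
Choose R10 and R9: together they cover Cedar, Fir, Elm, Ash — every station.
Total annual cost: 9 + 7 = 16.
No cover costs less than 16.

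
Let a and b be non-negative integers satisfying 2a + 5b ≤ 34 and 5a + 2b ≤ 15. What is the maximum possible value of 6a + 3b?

21

(a,b)=(1,5): 2·1+5·5=27≤34, 5·1+2·5=15≤15, objective 21.
(a,b)=(1,4): 2·1+5·4=22≤34, 5·1+2·4=13≤15, objective 18.
(a,b)=(0,6): 2·0+5·6=30≤34, 5·0+2·6=12≤15, objective 18.
The best lattice point is (1,5), giving 21.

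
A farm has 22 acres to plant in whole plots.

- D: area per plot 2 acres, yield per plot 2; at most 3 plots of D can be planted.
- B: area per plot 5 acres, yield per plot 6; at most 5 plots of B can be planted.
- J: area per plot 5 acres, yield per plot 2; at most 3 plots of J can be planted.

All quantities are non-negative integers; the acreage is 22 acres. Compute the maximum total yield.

26

Take 1×D and 4×B: area 22 ≤ 22, yield 1·2 + 4·6 = 26.
No other integer combination yields more.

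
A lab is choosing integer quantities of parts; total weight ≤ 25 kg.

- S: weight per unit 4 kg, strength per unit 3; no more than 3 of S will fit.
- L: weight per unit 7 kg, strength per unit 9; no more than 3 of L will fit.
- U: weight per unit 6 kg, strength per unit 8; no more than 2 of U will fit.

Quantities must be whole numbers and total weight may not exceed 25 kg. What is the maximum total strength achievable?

30

This is a bounded integer knapsack.
1×S, 2×L, and 1×U: weight 24 ≤ 25, strength 1·3 + 2·9 + 1·8 = 29.
1×S and 3×L: weight 25 ≤ 25, strength 1·3 + 3·9 = 30.
Best is 30.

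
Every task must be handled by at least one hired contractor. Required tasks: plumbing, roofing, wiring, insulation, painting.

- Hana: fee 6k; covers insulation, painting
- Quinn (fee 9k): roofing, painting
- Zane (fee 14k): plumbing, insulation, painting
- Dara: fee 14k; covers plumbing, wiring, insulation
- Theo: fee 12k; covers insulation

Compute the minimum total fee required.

This is an integer covering problem.
The greedy cost-per-new-task heuristic would pick Hana, Dara, and Quinn for 29, but a cheaper cover exists.
Choose Quinn and Dara: together they cover plumbing, roofing, wiring, insulation, painting — every task.
Total fee: 9 + 14 = 23.
No cover costs less than 23.

23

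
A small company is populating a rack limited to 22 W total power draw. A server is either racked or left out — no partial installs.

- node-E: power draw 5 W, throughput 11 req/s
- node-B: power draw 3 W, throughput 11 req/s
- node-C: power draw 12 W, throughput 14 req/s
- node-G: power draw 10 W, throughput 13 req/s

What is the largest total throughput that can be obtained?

Allowing fractional choices, the relaxed optimum would be about 39.7, but servers are indivisible.
node-E + node-B + node-C: power draw 5 + 3 + 12 = 20 ≤ 22, throughput 11 + 11 + 14 = 36.
node-E + node-B + node-G: power draw 5 + 3 + 10 = 18 ≤ 22, throughput 11 + 11 + 13 = 35.
node-C + node-G: power draw 12 + 10 = 22 ≤ 22, throughput 14 + 13 = 27.
Best is node-E, node-B, and node-C with total throughput 36.

36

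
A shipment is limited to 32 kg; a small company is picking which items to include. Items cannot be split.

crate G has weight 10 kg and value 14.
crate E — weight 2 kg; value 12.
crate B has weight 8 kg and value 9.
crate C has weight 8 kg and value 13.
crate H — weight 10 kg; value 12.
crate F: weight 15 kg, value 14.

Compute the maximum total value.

51

This is a 0-1 knapsack instance.
crate G + crate E + crate C + crate H: weight 10 + 2 + 8 + 10 = 30 ≤ 32, value 14 + 12 + 13 + 12 = 51.
crate G + crate E + crate B + crate C: weight 10 + 2 + 8 + 8 = 28 ≤ 32, value 14 + 12 + 9 + 13 = 48.
crate G + crate E + crate B + crate H: weight 10 + 2 + 8 + 10 = 30 ≤ 32, value 14 + 12 + 9 + 12 = 47.
Best is crate G, crate E, crate C, and crate H with total value 51.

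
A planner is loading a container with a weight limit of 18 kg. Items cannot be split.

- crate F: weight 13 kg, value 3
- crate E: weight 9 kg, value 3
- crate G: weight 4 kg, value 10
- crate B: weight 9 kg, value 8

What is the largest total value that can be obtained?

18

Take crate G and crate B: weight 4 + 9 = 13 ≤ 18, value 10 + 8 = 18.
No other feasible combination does better.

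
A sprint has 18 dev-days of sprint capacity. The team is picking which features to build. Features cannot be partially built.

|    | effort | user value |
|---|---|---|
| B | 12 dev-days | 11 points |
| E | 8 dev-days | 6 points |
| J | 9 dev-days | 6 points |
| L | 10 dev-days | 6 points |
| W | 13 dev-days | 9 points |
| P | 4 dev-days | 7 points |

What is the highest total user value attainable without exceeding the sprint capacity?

This is a 0-1 knapsack instance.
Allowing fractional choices, the relaxed optimum would be about 19.5, but features are indivisible.
B + P: effort 12 + 4 = 16 ≤ 18, user value 11 + 7 = 18.
E + P: effort 8 + 4 = 12 ≤ 18, user value 6 + 7 = 13.
W + P: effort 13 + 4 = 17 ≤ 18, user value 9 + 7 = 16.
Best is B and P with total user value 18.

18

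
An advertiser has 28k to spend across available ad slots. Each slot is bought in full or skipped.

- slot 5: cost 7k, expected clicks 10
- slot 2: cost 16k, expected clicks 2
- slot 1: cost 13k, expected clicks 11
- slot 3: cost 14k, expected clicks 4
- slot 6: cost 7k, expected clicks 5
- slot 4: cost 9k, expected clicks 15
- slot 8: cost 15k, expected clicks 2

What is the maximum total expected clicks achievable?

30

This is a 0-1 knapsack instance.
slot 1 + slot 4: cost 13 + 9 = 22 ≤ 28, expected clicks 11 + 15 = 26.
slot 5 + slot 6 + slot 4: cost 7 + 7 + 9 = 23 ≤ 28, expected clicks 10 + 5 + 15 = 30.
slot 5 + slot 1 + slot 6: cost 7 + 13 + 7 = 27 ≤ 28, expected clicks 10 + 11 + 5 = 26.
Best is slot 5, slot 6, and slot 4 with total expected clicks 30.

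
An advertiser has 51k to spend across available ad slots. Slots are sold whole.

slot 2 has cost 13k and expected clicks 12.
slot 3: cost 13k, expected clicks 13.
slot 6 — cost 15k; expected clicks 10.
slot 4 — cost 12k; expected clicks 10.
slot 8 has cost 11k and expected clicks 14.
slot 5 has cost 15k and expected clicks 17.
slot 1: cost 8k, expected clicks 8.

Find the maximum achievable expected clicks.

slot 2 + slot 4 + slot 8 + slot 5: cost 13 + 12 + 11 + 15 = 51 ≤ 51, expected clicks 12 + 10 + 14 + 17 = 53.
slot 3 + slot 8 + slot 5 + slot 1: cost 13 + 11 + 15 + 8 = 47 ≤ 51, expected clicks 13 + 14 + 17 + 8 = 52.
slot 3 + slot 4 + slot 8 + slot 5: cost 13 + 12 + 11 + 15 = 51 ≤ 51, expected clicks 13 + 10 + 14 + 17 = 54.
Best is slot 3, slot 4, slot 8, and slot 5 with total expected clicks 54.

54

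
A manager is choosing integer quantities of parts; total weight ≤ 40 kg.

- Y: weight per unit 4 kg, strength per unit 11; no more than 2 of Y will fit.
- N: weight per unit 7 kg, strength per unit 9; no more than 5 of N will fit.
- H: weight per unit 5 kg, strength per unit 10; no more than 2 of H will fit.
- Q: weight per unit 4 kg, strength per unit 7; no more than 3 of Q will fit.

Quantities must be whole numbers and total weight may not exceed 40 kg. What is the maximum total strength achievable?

74

Y has the best ratio (11/4); taking only Y gives at most 2×11 = 22 (stopped by the supply cap of 2).
Mixing does better — 2×Y, 2×N, 2×H, and 2×Q: weight 40 ≤ 40, strength 2·11 + 2·9 + 2·10 + 2·7 = 74.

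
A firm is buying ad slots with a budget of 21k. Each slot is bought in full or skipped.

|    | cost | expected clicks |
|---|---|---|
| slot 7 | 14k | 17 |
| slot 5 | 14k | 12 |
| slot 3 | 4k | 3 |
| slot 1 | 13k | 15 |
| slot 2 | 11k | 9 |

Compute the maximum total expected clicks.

20

Take slot 7 and slot 3: cost 14 + 4 = 18 ≤ 21, expected clicks 17 + 3 = 20.
No other feasible combination does better.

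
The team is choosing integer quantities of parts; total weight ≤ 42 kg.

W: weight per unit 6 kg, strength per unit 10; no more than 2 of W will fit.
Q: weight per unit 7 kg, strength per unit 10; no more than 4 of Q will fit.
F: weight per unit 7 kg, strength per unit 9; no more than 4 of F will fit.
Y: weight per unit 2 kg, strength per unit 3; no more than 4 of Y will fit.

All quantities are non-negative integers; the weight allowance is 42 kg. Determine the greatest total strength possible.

Take 2×W, 4×Q, and 1×Y: weight 42 ≤ 42, strength 2·10 + 4·10 + 1·3 = 63.
W has the best ratio (10/6) and is taken to its limit of 2; remaining capacity is filled optimally with the others.

63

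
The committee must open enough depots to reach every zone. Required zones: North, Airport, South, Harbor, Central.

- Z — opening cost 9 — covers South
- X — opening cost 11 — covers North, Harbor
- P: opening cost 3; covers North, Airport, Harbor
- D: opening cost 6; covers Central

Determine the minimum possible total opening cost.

18

Choose Z, P, and D: together they cover North, Airport, South, Harbor, Central — every zone.
Total opening cost: 9 + 3 + 6 = 18.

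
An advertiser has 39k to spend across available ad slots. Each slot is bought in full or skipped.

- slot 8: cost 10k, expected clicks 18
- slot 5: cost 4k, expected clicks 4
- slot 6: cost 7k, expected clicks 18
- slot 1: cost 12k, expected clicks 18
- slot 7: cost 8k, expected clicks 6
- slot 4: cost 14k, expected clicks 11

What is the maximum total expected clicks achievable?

60

Allowing fractional choices, the relaxed optimum would be about 62.7, but ad slots are indivisible.
slot 8 + slot 6 + slot 1 + slot 7: cost 10 + 7 + 12 + 8 = 37 ≤ 39, expected clicks 18 + 18 + 18 + 6 = 60.
slot 8 + slot 5 + slot 6 + slot 1: cost 10 + 4 + 7 + 12 = 33 ≤ 39, expected clicks 18 + 4 + 18 + 18 = 58.
Best is slot 8, slot 6, slot 1, and slot 7 with total expected clicks 60.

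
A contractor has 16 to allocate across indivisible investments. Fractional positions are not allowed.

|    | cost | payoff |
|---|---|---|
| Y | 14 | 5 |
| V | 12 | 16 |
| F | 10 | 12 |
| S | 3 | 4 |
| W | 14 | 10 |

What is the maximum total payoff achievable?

20

Allowing fractional choices, the relaxed optimum would be about 21.2, but investments are indivisible.
V + S: cost 12 + 3 = 15 ≤ 16, payoff 16 + 4 = 20.
V: cost 12 ≤ 16, payoff 16.
Best is V and S with total payoff 20.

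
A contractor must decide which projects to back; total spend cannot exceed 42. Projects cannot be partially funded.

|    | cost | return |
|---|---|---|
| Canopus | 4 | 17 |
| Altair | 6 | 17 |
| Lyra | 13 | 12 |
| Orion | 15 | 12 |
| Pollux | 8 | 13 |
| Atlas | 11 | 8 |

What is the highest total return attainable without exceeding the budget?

67

Canopus + Altair + Lyra + Pollux: cost 4 + 6 + 13 + 8 = 31 ≤ 42, return 17 + 17 + 12 + 13 = 59.
Canopus + Altair + Lyra + Pollux + Atlas: cost 4 + 6 + 13 + 8 + 11 = 42 ≤ 42, return 17 + 17 + 12 + 13 + 8 = 67.
Best is Canopus, Altair, Lyra, Pollux, and Atlas with total return 67.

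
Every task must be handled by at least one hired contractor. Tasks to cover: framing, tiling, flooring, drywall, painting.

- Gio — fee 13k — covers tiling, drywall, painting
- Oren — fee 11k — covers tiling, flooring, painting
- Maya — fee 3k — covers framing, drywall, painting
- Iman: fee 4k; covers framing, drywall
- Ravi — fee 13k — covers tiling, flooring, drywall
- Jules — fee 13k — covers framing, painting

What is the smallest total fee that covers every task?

14

Choose Oren and Maya: together they cover framing, tiling, flooring, drywall, painting — every task.
Total fee: 11 + 3 = 14.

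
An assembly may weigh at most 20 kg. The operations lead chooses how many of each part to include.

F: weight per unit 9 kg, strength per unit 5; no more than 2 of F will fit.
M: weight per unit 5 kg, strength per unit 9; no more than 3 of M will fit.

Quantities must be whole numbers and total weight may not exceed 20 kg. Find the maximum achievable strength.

27

Take 3×M: weight 15 ≤ 20, strength 3·9 = 27.
M has the best ratio (9/5) and is taken to its limit of 3; remaining capacity is filled optimally with the others.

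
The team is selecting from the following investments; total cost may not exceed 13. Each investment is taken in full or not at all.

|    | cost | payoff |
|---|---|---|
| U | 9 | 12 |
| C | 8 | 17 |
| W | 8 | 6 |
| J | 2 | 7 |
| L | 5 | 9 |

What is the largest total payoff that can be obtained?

26

Treat it as a binary knapsack problem.
Take C and L: cost 8 + 5 = 13 ≤ 13, payoff 17 + 9 = 26.
No other feasible combination does better.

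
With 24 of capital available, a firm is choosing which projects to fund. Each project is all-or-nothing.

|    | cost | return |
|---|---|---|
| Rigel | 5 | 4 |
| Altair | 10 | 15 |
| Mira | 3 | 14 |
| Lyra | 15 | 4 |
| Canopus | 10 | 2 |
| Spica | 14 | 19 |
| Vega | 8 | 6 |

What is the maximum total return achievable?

Allowing fractional choices, the relaxed optimum would be about 43.9, but projects are indivisible.
Rigel + Mira + Spica: cost 5 + 3 + 14 = 22 ≤ 24, return 4 + 14 + 19 = 37.
Altair + Spica: cost 10 + 14 = 24 ≤ 24, return 15 + 19 = 34.
Altair + Mira + Vega: cost 10 + 3 + 8 = 21 ≤ 24, return 15 + 14 + 6 = 35.
Best is Rigel, Mira, and Spica with total return 37.

37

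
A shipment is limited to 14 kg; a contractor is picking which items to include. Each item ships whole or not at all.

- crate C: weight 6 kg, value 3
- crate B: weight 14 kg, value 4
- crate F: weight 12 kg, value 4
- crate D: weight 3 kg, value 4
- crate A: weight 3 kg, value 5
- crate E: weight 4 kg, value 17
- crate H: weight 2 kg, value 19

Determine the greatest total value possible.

Allowing fractional choices, the relaxed optimum would be about 46.0, but items are indivisible.
crate A + crate E + crate H: weight 3 + 4 + 2 = 9 ≤ 14, value 5 + 17 + 19 = 41.
crate D + crate A + crate E + crate H: weight 3 + 3 + 4 + 2 = 12 ≤ 14, value 4 + 5 + 17 + 19 = 45.
Best is crate D, crate A, crate E, and crate H with total value 45.

45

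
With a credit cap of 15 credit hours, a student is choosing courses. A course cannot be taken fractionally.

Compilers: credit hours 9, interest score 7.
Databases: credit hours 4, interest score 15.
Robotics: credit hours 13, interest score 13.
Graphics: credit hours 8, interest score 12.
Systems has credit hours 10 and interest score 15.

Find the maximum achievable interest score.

30

This is a 0-1 knapsack instance.
Databases + Systems: credit hours 4 + 10 = 14 ≤ 15, interest score 15 + 15 = 30.
Databases + Graphics: credit hours 4 + 8 = 12 ≤ 15, interest score 15 + 12 = 27.
Compilers + Databases: credit hours 9 + 4 = 13 ≤ 15, interest score 7 + 15 = 22.
Best is Databases and Systems with total interest score 30.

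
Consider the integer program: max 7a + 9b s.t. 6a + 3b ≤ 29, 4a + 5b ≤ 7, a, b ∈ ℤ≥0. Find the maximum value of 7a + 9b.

9

(a,b)=(0,1) is feasible, giving 9.
(a,b)=(1,0) is feasible, giving 7.
(a,b)=(0,0) is feasible, giving 0.
Maximum is 9 at (a,b)=(0,1).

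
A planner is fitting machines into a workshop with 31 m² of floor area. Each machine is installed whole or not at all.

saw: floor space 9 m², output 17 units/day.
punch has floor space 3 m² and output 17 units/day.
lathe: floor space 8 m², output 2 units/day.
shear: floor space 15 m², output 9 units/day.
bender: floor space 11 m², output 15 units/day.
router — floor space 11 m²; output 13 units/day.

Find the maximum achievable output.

This is an integer program with binary decision variables.
Allowing fractional choices, the relaxed optimum would be about 58.5, but machines are indivisible.
saw + punch + bender: floor space 9 + 3 + 11 = 23 ≤ 31, output 17 + 17 + 15 = 49.
saw + punch + lathe + bender: floor space 9 + 3 + 8 + 11 = 31 ≤ 31, output 17 + 17 + 2 + 15 = 51.
Best is saw, punch, lathe, and bender with total output 51.

51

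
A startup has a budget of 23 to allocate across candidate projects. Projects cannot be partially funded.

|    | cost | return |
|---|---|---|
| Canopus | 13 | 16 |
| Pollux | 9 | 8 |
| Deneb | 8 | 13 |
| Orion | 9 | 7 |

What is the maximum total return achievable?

29

Allowing fractional choices, the relaxed optimum would be about 30.8, but projects are indivisible.
Canopus + Deneb: cost 13 + 8 = 21 ≤ 23, return 16 + 13 = 29.
Canopus + Orion: cost 13 + 9 = 22 ≤ 23, return 16 + 7 = 23.
Canopus + Pollux: cost 13 + 9 = 22 ≤ 23, return 16 + 8 = 24.
Best is Canopus and Deneb with total return 29.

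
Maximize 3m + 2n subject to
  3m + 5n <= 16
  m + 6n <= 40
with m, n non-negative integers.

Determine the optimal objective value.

15

Relaxing integrality, the LP optimum is 16.00 at (m,n) = (5.33, 0), which is not an integer point.
(m,n)=(5,0) is feasible, giving 15.
(m,n)=(4,0) is feasible, giving 12.
No feasible integer point exceeds 15.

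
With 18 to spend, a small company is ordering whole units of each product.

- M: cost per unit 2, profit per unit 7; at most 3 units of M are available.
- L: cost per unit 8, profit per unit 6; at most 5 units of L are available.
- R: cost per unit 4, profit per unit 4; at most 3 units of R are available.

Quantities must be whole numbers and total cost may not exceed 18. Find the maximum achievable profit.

This is a bounded integer knapsack.
M has the best ratio (7/2); taking only M gives at most 3×7 = 21 (stopped by the supply cap of 3).
Mixing does better — 3×M and 3×R: cost 18 ≤ 18, profit 3·7 + 3·4 = 33.

33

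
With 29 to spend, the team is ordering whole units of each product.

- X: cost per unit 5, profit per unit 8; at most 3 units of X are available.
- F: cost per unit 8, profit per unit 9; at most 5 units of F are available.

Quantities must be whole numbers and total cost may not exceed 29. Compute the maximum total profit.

35

X has the best ratio (8/5); taking only X gives at most 3×8 = 24 (stopped by the supply cap of 3).
Mixing does better — 1×X and 3×F: cost 29 ≤ 29, profit 1·8 + 3·9 = 35.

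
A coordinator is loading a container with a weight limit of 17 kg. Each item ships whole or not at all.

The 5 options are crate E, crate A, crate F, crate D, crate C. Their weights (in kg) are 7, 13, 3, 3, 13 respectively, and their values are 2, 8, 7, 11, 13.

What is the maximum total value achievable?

Treat it as a binary knapsack problem.
crate E + crate F + crate D: weight 7 + 3 + 3 = 13 ≤ 17, value 2 + 7 + 11 = 20.
crate F + crate C: weight 3 + 13 = 16 ≤ 17, value 7 + 13 = 20.
crate D + crate C: weight 3 + 13 = 16 ≤ 17, value 11 + 13 = 24.
Best is crate D and crate C with total value 24.

24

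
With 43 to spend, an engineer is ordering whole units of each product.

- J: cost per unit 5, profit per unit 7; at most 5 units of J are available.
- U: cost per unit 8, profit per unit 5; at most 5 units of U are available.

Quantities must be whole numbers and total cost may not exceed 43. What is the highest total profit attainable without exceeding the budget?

45

Take 5×J and 2×U: cost 41 ≤ 43, profit 5·7 + 2·5 = 45.
J has the best ratio (7/5) and is taken to its limit of 5; remaining capacity is filled optimally with the others.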